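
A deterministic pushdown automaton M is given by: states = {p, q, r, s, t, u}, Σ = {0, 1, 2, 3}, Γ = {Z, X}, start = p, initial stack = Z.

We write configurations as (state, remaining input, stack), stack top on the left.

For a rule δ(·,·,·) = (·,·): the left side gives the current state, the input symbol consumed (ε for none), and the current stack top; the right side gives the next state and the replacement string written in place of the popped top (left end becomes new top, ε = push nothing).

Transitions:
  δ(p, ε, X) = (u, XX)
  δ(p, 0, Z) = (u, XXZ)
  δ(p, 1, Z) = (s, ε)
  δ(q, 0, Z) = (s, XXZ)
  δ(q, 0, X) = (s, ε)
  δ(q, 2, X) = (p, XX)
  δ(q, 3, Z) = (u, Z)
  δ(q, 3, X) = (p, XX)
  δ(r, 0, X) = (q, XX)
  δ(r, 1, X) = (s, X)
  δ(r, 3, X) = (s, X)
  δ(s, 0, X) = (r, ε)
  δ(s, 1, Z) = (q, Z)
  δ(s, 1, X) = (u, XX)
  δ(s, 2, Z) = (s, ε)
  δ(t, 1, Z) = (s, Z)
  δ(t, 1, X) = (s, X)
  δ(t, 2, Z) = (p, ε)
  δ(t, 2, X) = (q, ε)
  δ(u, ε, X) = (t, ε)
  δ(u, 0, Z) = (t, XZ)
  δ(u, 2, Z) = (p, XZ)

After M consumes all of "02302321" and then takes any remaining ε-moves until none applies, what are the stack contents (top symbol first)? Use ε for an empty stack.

XZ

(p, 02302321, Z)
  read 0, top Z: go to u, push XXZ → (u, 2302321, XXZ)
  ε-move, top X: go to t, push ε → (t, 2302321, XZ)
  read 2, top X: go to q, push ε → (q, 302321, Z)
  read 3, top Z: go to u, push Z → (u, 02321, Z)
  read 0, top Z: go to t, push XZ → (t, 2321, XZ)
  read 2, top X: go to q, push ε → (q, 321, Z)
  read 3, top Z: go to u, push Z → (u, 21, Z)
  read 2, top Z: go to p, push XZ → (p, 1, XZ)
  ε-move, top X: go to u, push XX → (u, 1, XXZ)
  ε-move, top X: go to t, push ε → (t, 1, XZ)
  read 1, top X: go to s, push X → (s, ε, XZ)
All input consumed in state s with stack XZ.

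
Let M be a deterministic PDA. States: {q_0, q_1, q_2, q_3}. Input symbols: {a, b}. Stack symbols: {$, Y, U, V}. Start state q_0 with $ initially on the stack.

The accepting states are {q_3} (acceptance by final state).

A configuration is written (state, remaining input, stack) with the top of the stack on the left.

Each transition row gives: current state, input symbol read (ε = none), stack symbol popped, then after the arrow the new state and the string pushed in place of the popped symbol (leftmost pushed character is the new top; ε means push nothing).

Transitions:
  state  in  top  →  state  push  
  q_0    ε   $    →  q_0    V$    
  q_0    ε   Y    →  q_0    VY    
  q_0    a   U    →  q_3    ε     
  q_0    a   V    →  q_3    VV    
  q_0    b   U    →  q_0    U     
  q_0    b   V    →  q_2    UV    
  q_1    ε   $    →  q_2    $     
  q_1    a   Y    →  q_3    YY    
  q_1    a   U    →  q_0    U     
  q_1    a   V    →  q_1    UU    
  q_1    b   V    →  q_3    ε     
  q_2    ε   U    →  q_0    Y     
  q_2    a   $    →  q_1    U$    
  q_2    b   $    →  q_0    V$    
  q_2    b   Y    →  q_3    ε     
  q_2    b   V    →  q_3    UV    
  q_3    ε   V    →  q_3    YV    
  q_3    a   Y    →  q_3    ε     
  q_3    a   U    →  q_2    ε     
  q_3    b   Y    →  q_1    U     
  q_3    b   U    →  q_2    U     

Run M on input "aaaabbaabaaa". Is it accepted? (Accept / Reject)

Reject

(q_0, aaaabbaabaaa, $)
  ε-move, top $: go to q_0, push V$ → (q_0, aaaabbaabaaa, V$)
  read a, top V: go to q_3, push VV → (q_3, aaabbaabaaa, VV$)
  ε-move, top V: go to q_3, push YV → (q_3, aaabbaabaaa, YVV$)
  read a, top Y: go to q_3, push ε → (q_3, aabbaabaaa, VV$)
  ε-move, top V: go to q_3, push YV → (q_3, aabbaabaaa, YVV$)
  read a, top Y: go to q_3, push ε → (q_3, abbaabaaa, VV$)
  ε-move, top V: go to q_3, push YV → (q_3, abbaabaaa, YVV$)
  read a, top Y: go to q_3, push ε → (q_3, bbaabaaa, VV$)
  ε-move, top V: go to q_3, push YV → (q_3, bbaabaaa, YVV$)
  read b, top Y: go to q_1, push U → (q_1, baabaaa, UVV$)
No transition applies at (q_1, baabaaa, UVV$); input not fully consumed.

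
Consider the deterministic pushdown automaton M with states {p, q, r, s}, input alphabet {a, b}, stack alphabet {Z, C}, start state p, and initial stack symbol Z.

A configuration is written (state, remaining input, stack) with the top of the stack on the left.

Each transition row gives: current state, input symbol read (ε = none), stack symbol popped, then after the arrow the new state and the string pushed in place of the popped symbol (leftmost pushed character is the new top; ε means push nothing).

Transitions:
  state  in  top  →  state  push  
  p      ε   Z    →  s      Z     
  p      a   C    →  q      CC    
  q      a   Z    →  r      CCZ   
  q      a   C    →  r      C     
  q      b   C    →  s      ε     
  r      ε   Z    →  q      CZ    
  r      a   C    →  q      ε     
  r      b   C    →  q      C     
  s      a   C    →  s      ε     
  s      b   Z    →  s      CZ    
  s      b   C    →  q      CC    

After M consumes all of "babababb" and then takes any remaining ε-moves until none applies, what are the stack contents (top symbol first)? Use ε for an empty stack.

(p, babababb, Z) ⊢ (s, babababb, Z) ⊢ (s, abababb, CZ) ⊢ (s, bababb, Z) ⊢ (s, ababb, CZ) ⊢ (s, babb, Z) ⊢ (s, abb, CZ) ⊢ (s, bb, Z) ⊢ (s, b, CZ) ⊢ (q, ε, CCZ)
All input consumed in state q with stack CCZ.

CCZ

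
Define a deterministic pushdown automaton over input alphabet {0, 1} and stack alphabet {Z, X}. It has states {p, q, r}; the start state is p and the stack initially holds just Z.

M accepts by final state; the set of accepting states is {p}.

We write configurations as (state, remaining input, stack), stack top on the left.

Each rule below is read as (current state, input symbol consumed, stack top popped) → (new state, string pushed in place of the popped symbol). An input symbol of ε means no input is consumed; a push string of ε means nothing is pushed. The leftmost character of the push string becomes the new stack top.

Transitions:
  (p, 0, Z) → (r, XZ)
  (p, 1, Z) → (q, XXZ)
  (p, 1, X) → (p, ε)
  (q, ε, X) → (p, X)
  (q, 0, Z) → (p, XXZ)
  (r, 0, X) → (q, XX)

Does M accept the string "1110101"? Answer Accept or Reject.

(p, 1110101, Z)
  read 1, top Z: go to q, push XXZ → (q, 110101, XXZ)
  ε-move, top X: go to p, push X → (p, 110101, XXZ)
  read 1, top X: go to p, push ε → (p, 10101, XZ)
  read 1, top X: go to p, push ε → (p, 0101, Z)
  read 0, top Z: go to r, push XZ → (r, 101, XZ)
No transition applies at (r, 101, XZ); input not fully consumed.

Reject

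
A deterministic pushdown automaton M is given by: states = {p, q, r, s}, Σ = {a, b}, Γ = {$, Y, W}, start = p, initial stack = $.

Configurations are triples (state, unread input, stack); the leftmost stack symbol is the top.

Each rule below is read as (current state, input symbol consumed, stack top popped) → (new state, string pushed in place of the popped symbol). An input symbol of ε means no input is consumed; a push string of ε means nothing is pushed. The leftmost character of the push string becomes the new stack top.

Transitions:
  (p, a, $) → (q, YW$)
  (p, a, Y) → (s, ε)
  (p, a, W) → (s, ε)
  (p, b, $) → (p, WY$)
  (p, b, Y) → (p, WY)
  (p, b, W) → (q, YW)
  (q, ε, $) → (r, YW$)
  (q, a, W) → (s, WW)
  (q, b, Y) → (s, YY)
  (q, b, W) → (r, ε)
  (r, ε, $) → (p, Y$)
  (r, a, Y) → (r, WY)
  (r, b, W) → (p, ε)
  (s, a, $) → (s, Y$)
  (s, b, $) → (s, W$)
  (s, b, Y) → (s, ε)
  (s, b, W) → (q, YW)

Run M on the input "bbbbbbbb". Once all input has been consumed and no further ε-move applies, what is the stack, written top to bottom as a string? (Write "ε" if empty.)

YWY$

(p, bbbbbbbb, $)
  read b, top $: go to p, push WY$ → (p, bbbbbbb, WY$)
  read b, top W: go to q, push YW → (q, bbbbbb, YWY$)
  read b, top Y: go to s, push YY → (s, bbbbb, YYWY$)
  read b, top Y: go to s, push ε → (s, bbbb, YWY$)
  read b, top Y: go to s, push ε → (s, bbb, WY$)
  read b, top W: go to q, push YW → (q, bb, YWY$)
  read b, top Y: go to s, push YY → (s, b, YYWY$)
  read b, top Y: go to s, push ε → (s, ε, YWY$)
All input consumed in state s with stack YWY$.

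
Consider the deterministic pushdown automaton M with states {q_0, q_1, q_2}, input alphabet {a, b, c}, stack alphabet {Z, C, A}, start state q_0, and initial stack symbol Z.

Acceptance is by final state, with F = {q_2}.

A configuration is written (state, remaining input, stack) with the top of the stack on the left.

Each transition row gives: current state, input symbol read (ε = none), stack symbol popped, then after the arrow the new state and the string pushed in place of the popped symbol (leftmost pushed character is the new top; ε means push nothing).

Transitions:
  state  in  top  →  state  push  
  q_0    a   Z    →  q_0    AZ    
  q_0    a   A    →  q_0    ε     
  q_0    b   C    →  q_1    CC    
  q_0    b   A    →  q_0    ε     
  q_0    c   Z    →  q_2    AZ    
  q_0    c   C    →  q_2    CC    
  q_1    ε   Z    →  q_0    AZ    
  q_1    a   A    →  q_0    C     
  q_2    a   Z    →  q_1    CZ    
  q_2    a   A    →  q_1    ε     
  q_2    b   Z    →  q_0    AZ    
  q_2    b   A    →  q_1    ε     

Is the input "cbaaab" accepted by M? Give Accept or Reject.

(q_0, cbaaab, Z)
  read c, top Z: go to q_2, push AZ → (q_2, baaab, AZ)
  read b, top A: go to q_1, push ε → (q_1, aaab, Z)
  ε-move, top Z: go to q_0, push AZ → (q_0, aaab, AZ)
  read a, top A: go to q_0, push ε → (q_0, aab, Z)
  read a, top Z: go to q_0, push AZ → (q_0, ab, AZ)
  read a, top A: go to q_0, push ε → (q_0, b, Z)
No transition applies at (q_0, b, Z); input not fully consumed.

Reject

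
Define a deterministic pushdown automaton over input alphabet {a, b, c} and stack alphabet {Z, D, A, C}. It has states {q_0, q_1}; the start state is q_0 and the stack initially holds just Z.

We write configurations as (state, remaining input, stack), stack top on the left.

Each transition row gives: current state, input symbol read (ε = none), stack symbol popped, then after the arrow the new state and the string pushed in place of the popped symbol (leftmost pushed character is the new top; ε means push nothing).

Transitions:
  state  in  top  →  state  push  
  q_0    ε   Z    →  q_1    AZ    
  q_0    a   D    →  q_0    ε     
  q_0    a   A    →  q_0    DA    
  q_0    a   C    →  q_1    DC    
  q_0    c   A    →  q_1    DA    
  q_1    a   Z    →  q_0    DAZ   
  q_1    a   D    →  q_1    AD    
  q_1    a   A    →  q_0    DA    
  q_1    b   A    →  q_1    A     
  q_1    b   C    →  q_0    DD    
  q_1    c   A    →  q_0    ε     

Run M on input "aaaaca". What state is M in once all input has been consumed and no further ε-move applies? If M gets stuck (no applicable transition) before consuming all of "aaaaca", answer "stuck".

q_1

(q_0, aaaaca, Z)
  ε-move, top Z: go to q_1, push AZ → (q_1, aaaaca, AZ)
  read a, top A: go to q_0, push DA → (q_0, aaaca, DAZ)
  read a, top D: go to q_0, push ε → (q_0, aaca, AZ)
  read a, top A: go to q_0, push DA → (q_0, aca, DAZ)
  read a, top D: go to q_0, push ε → (q_0, ca, AZ)
  read c, top A: go to q_1, push DA → (q_1, a, DAZ)
  read a, top D: go to q_1, push AD → (q_1, ε, ADAZ)
All input consumed; M is in state q_1.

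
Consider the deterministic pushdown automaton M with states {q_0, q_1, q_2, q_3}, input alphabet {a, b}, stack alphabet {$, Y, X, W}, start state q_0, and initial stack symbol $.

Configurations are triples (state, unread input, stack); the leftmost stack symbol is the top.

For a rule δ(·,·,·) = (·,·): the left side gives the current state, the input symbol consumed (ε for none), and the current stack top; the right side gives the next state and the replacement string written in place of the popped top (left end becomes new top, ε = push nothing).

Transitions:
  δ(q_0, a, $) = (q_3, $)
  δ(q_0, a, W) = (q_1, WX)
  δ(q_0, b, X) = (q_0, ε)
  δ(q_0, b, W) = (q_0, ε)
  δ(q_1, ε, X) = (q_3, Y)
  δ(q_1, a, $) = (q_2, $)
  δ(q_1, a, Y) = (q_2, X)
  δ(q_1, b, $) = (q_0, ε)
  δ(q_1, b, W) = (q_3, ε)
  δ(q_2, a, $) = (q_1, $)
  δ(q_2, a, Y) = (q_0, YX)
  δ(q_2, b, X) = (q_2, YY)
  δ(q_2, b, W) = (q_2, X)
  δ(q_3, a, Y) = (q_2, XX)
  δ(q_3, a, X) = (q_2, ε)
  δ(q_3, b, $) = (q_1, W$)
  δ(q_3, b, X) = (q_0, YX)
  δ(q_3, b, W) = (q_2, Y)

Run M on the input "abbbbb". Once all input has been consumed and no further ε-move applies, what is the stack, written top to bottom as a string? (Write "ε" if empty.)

W$

(q_0, abbbbb, $)
  read a, top $: go to q_3, push $ → (q_3, bbbbb, $)
  read b, top $: go to q_1, push W$ → (q_1, bbbb, W$)
  read b, top W: go to q_3, push ε → (q_3, bbb, $)
  read b, top $: go to q_1, push W$ → (q_1, bb, W$)
  read b, top W: go to q_3, push ε → (q_3, b, $)
  read b, top $: go to q_1, push W$ → (q_1, ε, W$)
All input consumed in state q_1 with stack W$.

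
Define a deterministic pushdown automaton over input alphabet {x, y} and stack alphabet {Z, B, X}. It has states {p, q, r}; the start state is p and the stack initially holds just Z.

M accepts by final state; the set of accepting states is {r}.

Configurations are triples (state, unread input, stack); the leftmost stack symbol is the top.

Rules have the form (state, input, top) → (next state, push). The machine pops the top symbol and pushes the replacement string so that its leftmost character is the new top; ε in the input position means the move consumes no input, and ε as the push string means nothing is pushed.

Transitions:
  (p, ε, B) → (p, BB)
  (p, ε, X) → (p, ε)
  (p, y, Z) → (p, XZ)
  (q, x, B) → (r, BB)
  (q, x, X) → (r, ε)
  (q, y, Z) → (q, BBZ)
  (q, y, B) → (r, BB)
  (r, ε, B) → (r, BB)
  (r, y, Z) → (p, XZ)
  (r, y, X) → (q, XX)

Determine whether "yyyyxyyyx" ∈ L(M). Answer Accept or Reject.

Reject

(p, yyyyxyyyx, Z)
  read y, top Z: go to p, push XZ → (p, yyyxyyyx, XZ)
  ε-move, top X: go to p, push ε → (p, yyyxyyyx, Z)
  read y, top Z: go to p, push XZ → (p, yyxyyyx, XZ)
  ε-move, top X: go to p, push ε → (p, yyxyyyx, Z)
  read y, top Z: go to p, push XZ → (p, yxyyyx, XZ)
  ε-move, top X: go to p, push ε → (p, yxyyyx, Z)
  read y, top Z: go to p, push XZ → (p, xyyyx, XZ)
  ε-move, top X: go to p, push ε → (p, xyyyx, Z)
No transition applies at (p, xyyyx, Z); input not fully consumed.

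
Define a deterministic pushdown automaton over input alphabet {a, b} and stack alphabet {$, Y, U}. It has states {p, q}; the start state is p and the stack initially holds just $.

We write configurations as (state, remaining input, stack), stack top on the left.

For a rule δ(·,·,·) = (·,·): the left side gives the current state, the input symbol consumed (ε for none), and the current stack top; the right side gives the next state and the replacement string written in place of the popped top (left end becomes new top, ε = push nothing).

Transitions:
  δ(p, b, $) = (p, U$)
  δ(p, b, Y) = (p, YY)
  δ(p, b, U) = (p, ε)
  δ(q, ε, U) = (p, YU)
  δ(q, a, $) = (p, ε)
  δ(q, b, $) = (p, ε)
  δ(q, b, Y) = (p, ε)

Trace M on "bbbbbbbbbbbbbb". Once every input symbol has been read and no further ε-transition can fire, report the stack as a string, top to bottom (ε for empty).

$

(p, bbbbbbbbbbbbbb, $) ⊢ (p, bbbbbbbbbbbbb, U$) ⊢ (p, bbbbbbbbbbbb, $) ⊢ (p, bbbbbbbbbbb, U$) ⊢ (p, bbbbbbbbbb, $) ⊢ (p, bbbbbbbbb, U$) ⊢ (p, bbbbbbbb, $) ⊢ (p, bbbbbbb, U$) ⊢ (p, bbbbbb, $) ⊢ (p, bbbbb, U$) ⊢ (p, bbbb, $) ⊢ (p, bbb, U$) ⊢ (p, bb, $) ⊢ (p, b, U$) ⊢ (p, ε, $)
All input consumed in state p with stack $.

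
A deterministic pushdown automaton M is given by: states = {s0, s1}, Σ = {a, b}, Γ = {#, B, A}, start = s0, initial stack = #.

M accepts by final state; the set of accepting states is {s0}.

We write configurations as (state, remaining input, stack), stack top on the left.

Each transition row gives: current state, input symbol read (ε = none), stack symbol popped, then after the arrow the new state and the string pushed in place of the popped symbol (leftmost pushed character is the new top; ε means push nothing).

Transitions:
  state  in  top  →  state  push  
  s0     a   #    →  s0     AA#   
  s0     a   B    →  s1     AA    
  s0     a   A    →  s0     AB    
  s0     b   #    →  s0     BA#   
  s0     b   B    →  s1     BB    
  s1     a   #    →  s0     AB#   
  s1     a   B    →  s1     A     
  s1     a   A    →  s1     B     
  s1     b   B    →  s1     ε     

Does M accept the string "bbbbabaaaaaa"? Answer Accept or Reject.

(s0, bbbbabaaaaaa, #) ⊢ (s0, bbbabaaaaaa, BA#) ⊢ (s1, bbabaaaaaa, BBA#) ⊢ (s1, babaaaaaa, BA#) ⊢ (s1, abaaaaaa, A#) ⊢ (s1, baaaaaa, B#) ⊢ (s1, aaaaaa, #) ⊢ (s0, aaaaa, AB#) ⊢ (s0, aaaa, ABB#) ⊢ (s0, aaa, ABBB#) ⊢ (s0, aa, ABBBB#) ⊢ (s0, a, ABBBBB#) ⊢ (s0, ε, ABBBBBB#)
All input consumed; state s0 ∈ F.

Accept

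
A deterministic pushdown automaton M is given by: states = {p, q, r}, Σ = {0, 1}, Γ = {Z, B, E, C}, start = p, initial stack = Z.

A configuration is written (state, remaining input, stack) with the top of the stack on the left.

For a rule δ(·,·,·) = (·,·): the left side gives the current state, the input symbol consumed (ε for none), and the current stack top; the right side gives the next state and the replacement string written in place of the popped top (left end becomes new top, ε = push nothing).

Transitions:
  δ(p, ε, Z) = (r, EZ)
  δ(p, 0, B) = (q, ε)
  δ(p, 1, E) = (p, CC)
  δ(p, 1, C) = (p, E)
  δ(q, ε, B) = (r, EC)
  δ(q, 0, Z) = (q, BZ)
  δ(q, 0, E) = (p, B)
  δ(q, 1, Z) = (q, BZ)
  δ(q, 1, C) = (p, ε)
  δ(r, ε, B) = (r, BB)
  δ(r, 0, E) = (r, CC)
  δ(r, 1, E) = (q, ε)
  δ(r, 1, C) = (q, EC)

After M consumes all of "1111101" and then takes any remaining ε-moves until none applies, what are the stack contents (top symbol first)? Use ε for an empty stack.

(p, 1111101, Z)
  ε-move, top Z: go to r, push EZ → (r, 1111101, EZ)
  read 1, top E: go to q, push ε → (q, 111101, Z)
  read 1, top Z: go to q, push BZ → (q, 11101, BZ)
  ε-move, top B: go to r, push EC → (r, 11101, ECZ)
  read 1, top E: go to q, push ε → (q, 1101, CZ)
  read 1, top C: go to p, push ε → (p, 101, Z)
  ε-move, top Z: go to r, push EZ → (r, 101, EZ)
  read 1, top E: go to q, push ε → (q, 01, Z)
  read 0, top Z: go to q, push BZ → (q, 1, BZ)
  ε-move, top B: go to r, push EC → (r, 1, ECZ)
  read 1, top E: go to q, push ε → (q, ε, CZ)
All input consumed in state q with stack CZ.

CZ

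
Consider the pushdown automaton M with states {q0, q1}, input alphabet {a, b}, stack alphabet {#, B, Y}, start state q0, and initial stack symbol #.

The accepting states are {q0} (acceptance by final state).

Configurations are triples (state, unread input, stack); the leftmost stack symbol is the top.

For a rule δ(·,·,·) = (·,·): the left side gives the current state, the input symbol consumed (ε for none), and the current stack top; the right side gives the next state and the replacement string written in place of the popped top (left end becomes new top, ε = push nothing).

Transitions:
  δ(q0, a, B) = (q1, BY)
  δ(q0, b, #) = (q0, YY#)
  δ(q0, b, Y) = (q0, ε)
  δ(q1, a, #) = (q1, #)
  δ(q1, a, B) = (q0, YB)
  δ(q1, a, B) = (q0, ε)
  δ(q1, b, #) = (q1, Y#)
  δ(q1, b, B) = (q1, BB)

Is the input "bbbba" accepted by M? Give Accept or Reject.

No computation consumes all input and reaches a final state.

Reject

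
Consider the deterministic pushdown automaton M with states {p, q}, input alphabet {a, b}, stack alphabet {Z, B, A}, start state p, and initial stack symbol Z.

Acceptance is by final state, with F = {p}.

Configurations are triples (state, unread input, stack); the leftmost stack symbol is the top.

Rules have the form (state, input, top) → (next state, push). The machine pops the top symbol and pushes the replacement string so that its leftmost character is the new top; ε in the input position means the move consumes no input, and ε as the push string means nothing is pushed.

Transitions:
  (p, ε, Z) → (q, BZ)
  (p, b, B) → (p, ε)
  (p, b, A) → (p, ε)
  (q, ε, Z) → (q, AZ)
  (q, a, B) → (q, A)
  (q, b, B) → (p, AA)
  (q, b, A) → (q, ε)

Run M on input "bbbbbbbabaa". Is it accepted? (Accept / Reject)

(p, bbbbbbbabaa, Z) ⊢ (q, bbbbbbbabaa, BZ) ⊢ (p, bbbbbbabaa, AAZ) ⊢ (p, bbbbbabaa, AZ) ⊢ (p, bbbbabaa, Z) ⊢ (q, bbbbabaa, BZ) ⊢ (p, bbbabaa, AAZ) ⊢ (p, bbabaa, AZ) ⊢ (p, babaa, Z) ⊢ (q, babaa, BZ) ⊢ (p, abaa, AAZ)
No transition applies at (p, abaa, AAZ); input not fully consumed.

Reject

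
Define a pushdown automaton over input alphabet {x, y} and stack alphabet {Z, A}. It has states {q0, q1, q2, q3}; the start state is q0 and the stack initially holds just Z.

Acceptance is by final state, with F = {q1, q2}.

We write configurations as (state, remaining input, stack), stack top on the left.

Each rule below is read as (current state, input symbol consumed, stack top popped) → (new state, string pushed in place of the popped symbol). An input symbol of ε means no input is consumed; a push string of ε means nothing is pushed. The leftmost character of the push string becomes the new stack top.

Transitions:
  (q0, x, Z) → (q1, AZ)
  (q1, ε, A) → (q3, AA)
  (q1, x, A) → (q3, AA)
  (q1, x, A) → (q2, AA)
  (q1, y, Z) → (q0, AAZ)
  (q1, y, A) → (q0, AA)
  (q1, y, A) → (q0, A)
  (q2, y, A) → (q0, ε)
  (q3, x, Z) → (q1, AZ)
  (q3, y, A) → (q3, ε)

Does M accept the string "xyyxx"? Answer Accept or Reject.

Accept

One accepting computation: (q0, xyyxx, Z) ⊢ (q1, yyxx, AZ) ⊢ (q3, yyxx, AAZ) ⊢ (q3, yxx, AZ) ⊢ (q3, xx, Z) ⊢ (q1, x, AZ) ⊢ (q2, ε, AAZ)
All input consumed and state q2 ∈ F.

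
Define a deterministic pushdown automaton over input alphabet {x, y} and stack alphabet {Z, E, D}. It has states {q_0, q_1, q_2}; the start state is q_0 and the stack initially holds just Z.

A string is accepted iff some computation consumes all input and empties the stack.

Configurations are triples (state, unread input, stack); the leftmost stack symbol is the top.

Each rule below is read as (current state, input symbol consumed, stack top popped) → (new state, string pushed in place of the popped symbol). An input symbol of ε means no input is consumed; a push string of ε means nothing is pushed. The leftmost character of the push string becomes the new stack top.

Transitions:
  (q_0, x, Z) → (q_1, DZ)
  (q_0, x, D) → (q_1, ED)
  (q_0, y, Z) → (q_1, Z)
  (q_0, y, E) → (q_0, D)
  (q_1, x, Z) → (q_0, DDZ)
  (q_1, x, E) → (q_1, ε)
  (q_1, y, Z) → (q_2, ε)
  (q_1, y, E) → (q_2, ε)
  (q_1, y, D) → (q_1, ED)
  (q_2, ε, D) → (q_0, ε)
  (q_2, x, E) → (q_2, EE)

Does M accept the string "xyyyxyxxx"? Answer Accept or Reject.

Reject

(q_0, xyyyxyxxx, Z)
  read x, top Z: go to q_1, push DZ → (q_1, yyyxyxxx, DZ)
  read y, top D: go to q_1, push ED → (q_1, yyxyxxx, EDZ)
  read y, top E: go to q_2, push ε → (q_2, yxyxxx, DZ)
  ε-move, top D: go to q_0, push ε → (q_0, yxyxxx, Z)
  read y, top Z: go to q_1, push Z → (q_1, xyxxx, Z)
  read x, top Z: go to q_0, push DDZ → (q_0, yxxx, DDZ)
No transition applies at (q_0, yxxx, DDZ); input not fully consumed.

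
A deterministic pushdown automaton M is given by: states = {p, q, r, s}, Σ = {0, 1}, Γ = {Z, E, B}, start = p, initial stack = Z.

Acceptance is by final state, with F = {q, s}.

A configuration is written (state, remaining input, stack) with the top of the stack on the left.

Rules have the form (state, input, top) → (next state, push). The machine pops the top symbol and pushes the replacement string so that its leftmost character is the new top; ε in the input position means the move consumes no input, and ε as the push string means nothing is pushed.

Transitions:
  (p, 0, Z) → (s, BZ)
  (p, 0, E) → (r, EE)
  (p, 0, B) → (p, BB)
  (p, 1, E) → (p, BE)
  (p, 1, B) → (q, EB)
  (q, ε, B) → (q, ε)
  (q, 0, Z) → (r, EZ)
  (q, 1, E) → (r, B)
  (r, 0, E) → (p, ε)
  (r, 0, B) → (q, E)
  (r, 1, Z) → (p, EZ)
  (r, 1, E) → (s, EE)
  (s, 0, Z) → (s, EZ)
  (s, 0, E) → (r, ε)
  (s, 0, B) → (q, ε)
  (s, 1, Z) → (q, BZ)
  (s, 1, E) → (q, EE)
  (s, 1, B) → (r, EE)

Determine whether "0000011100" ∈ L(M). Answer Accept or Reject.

Reject

(p, 0000011100, Z)
  read 0, top Z: go to s, push BZ → (s, 000011100, BZ)
  read 0, top B: go to q, push ε → (q, 00011100, Z)
  read 0, top Z: go to r, push EZ → (r, 0011100, EZ)
  read 0, top E: go to p, push ε → (p, 011100, Z)
  read 0, top Z: go to s, push BZ → (s, 11100, BZ)
  read 1, top B: go to r, push EE → (r, 1100, EEZ)
  read 1, top E: go to s, push EE → (s, 100, EEEZ)
  read 1, top E: go to q, push EE → (q, 00, EEEEZ)
No transition applies at (q, 00, EEEEZ); input not fully consumed.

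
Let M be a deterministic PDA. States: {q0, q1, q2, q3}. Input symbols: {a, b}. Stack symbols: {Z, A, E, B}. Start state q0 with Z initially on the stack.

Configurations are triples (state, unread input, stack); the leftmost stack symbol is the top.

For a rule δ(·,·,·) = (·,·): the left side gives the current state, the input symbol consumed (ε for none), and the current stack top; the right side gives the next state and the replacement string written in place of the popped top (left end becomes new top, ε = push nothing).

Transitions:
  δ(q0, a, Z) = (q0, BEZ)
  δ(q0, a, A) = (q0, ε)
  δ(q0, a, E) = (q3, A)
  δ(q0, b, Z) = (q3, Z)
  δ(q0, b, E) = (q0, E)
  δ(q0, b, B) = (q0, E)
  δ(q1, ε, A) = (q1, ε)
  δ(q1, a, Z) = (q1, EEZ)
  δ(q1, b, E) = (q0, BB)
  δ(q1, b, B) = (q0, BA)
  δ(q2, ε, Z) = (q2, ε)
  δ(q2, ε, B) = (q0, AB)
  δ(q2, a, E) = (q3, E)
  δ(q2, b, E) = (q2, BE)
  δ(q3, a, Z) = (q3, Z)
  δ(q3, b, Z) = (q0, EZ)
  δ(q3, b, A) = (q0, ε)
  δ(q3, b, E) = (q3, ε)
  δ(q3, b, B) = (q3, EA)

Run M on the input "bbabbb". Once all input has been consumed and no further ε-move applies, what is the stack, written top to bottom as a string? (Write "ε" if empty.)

EZ

(q0, bbabbb, Z)
  read b, top Z: go to q3, push Z → (q3, babbb, Z)
  read b, top Z: go to q0, push EZ → (q0, abbb, EZ)
  read a, top E: go to q3, push A → (q3, bbb, AZ)
  read b, top A: go to q0, push ε → (q0, bb, Z)
  read b, top Z: go to q3, push Z → (q3, b, Z)
  read b, top Z: go to q0, push EZ → (q0, ε, EZ)
All input consumed in state q0 with stack EZ.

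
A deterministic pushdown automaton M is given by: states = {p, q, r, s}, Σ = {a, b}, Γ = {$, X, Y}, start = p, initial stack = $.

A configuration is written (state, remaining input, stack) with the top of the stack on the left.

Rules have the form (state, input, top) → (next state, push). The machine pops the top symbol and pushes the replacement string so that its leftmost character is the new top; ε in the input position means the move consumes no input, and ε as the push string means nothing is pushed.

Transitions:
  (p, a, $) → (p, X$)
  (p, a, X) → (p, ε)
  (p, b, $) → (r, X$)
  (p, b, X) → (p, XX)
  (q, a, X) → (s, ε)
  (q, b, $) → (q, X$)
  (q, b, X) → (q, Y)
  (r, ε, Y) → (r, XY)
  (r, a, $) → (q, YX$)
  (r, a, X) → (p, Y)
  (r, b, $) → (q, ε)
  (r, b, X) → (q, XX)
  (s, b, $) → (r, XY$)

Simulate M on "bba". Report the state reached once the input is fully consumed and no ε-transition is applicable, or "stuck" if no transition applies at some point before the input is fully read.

(p, bba, $)
  read b, top $: go to r, push X$ → (r, ba, X$)
  read b, top X: go to q, push XX → (q, a, XX$)
  read a, top X: go to s, push ε → (s, ε, X$)
All input consumed; M is in state s.

s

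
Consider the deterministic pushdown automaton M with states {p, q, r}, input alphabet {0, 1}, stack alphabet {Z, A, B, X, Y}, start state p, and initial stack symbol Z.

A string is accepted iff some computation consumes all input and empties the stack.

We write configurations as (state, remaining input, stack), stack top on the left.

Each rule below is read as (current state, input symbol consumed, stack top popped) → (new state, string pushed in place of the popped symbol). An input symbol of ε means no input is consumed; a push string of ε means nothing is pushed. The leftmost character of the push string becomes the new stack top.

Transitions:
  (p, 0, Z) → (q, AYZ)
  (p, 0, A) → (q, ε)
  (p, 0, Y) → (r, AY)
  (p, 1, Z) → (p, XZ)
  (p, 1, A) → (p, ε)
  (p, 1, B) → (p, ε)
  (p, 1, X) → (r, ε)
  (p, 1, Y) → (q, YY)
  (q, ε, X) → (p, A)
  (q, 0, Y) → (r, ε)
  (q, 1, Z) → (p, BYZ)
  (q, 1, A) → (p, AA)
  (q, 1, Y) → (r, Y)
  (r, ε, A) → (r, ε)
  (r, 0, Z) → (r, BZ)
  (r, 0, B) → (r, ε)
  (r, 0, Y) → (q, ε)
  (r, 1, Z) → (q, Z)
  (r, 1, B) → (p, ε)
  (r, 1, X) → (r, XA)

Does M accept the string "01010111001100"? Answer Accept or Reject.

Reject

(p, 01010111001100, Z) ⊢ (q, 1010111001100, AYZ) ⊢ (p, 010111001100, AAYZ) ⊢ (q, 10111001100, AYZ) ⊢ (p, 0111001100, AAYZ) ⊢ (q, 111001100, AYZ) ⊢ (p, 11001100, AAYZ) ⊢ (p, 1001100, AYZ) ⊢ (p, 001100, YZ) ⊢ (r, 01100, AYZ) ⊢ (r, 01100, YZ) ⊢ (q, 1100, Z) ⊢ (p, 100, BYZ) ⊢ (p, 00, YZ) ⊢ (r, 0, AYZ) ⊢ (r, 0, YZ) ⊢ (q, ε, Z)
All input consumed; stack is Z, not empty, and no further ε-move applies.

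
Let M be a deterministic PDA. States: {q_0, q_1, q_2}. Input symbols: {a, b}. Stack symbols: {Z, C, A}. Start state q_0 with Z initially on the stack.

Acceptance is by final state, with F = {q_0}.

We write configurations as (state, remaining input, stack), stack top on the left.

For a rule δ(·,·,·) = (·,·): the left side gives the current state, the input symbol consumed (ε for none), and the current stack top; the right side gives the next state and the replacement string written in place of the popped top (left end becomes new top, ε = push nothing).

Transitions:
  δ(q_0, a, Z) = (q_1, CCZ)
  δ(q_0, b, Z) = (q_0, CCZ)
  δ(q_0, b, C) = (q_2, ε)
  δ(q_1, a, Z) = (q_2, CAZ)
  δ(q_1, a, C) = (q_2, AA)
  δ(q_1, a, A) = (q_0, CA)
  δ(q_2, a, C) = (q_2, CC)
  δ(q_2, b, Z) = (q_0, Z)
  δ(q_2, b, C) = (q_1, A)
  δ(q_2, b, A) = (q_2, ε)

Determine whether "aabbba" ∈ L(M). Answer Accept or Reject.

(q_0, aabbba, Z) ⊢ (q_1, abbba, CCZ) ⊢ (q_2, bbba, AACZ) ⊢ (q_2, bba, ACZ) ⊢ (q_2, ba, CZ) ⊢ (q_1, a, AZ) ⊢ (q_0, ε, CAZ)
All input consumed; state q_0 ∈ F.

Accept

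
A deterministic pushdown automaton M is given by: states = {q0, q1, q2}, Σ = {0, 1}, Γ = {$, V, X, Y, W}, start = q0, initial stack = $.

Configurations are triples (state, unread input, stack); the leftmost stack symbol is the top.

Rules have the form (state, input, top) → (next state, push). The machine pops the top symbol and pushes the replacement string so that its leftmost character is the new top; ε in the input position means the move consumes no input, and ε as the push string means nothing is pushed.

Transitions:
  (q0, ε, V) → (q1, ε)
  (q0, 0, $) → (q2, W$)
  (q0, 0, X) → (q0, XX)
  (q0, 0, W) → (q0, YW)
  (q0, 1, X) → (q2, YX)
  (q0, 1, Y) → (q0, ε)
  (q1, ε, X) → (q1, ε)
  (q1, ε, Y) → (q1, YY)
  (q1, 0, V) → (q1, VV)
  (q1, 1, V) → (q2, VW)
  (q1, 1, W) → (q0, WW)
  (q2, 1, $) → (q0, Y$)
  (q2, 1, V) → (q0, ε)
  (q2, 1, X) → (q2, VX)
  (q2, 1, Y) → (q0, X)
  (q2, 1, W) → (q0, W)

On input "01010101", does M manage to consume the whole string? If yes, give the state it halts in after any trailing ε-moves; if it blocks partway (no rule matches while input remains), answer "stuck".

q0

(q0, 01010101, $)
  read 0, top $: go to q2, push W$ → (q2, 1010101, W$)
  read 1, top W: go to q0, push W → (q0, 010101, W$)
  read 0, top W: go to q0, push YW → (q0, 10101, YW$)
  read 1, top Y: go to q0, push ε → (q0, 0101, W$)
  read 0, top W: go to q0, push YW → (q0, 101, YW$)
  read 1, top Y: go to q0, push ε → (q0, 01, W$)
  read 0, top W: go to q0, push YW → (q0, 1, YW$)
  read 1, top Y: go to q0, push ε → (q0, ε, W$)
All input consumed; M is in state q0.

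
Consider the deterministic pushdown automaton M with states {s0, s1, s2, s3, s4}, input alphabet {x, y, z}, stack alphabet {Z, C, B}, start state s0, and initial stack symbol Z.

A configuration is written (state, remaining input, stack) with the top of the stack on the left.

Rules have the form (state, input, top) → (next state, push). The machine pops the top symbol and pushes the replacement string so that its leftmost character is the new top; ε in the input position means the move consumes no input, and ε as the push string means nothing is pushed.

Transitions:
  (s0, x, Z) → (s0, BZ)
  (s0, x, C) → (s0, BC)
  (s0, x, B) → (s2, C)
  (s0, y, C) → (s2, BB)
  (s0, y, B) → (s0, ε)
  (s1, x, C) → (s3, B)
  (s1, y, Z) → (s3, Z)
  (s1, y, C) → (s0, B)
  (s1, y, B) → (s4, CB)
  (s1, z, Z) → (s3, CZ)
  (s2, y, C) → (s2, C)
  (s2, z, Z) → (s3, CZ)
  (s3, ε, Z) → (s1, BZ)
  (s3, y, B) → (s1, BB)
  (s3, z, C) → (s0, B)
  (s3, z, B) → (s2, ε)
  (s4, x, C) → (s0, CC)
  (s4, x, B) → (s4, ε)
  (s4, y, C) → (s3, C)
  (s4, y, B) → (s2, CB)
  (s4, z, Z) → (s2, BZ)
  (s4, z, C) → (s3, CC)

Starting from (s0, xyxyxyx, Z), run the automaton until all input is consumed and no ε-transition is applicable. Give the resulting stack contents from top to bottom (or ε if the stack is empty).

BZ

(s0, xyxyxyx, Z) ⊢ (s0, yxyxyx, BZ) ⊢ (s0, xyxyx, Z) ⊢ (s0, yxyx, BZ) ⊢ (s0, xyx, Z) ⊢ (s0, yx, BZ) ⊢ (s0, x, Z) ⊢ (s0, ε, BZ)
All input consumed in state s0 with stack BZ.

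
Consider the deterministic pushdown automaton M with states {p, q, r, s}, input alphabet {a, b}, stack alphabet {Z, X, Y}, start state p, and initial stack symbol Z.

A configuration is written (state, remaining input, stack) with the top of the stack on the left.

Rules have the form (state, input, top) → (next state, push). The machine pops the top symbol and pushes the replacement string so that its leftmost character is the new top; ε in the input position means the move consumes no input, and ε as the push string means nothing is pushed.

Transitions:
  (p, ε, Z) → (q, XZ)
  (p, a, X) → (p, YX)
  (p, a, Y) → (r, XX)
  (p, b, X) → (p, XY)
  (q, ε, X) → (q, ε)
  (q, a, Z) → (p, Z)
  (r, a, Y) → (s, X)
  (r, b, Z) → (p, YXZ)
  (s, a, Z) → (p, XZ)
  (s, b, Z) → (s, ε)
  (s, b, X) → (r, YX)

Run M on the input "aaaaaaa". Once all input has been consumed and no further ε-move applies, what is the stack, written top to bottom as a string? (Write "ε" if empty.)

(p, aaaaaaa, Z)
  ε-move, top Z: go to q, push XZ → (q, aaaaaaa, XZ)
  ε-move, top X: go to q, push ε → (q, aaaaaaa, Z)
  read a, top Z: go to p, push Z → (p, aaaaaa, Z)
  ε-move, top Z: go to q, push XZ → (q, aaaaaa, XZ)
  ε-move, top X: go to q, push ε → (q, aaaaaa, Z)
  read a, top Z: go to p, push Z → (p, aaaaa, Z)
  ε-move, top Z: go to q, push XZ → (q, aaaaa, XZ)
  ε-move, top X: go to q, push ε → (q, aaaaa, Z)
  read a, top Z: go to p, push Z → (p, aaaa, Z)
  ε-move, top Z: go to q, push XZ → (q, aaaa, XZ)
  ε-move, top X: go to q, push ε → (q, aaaa, Z)
  read a, top Z: go to p, push Z → (p, aaa, Z)
  ε-move, top Z: go to q, push XZ → (q, aaa, XZ)
  ε-move, top X: go to q, push ε → (q, aaa, Z)
  read a, top Z: go to p, push Z → (p, aa, Z)
  ε-move, top Z: go to q, push XZ → (q, aa, XZ)
  ε-move, top X: go to q, push ε → (q, aa, Z)
  read a, top Z: go to p, push Z → (p, a, Z)
  ε-move, top Z: go to q, push XZ → (q, a, XZ)
  ε-move, top X: go to q, push ε → (q, a, Z)
  read a, top Z: go to p, push Z → (p, ε, Z)
  ε-move, top Z: go to q, push XZ → (q, ε, XZ)
  ε-move, top X: go to q, push ε → (q, ε, Z)
All input consumed in state q with stack Z.

Z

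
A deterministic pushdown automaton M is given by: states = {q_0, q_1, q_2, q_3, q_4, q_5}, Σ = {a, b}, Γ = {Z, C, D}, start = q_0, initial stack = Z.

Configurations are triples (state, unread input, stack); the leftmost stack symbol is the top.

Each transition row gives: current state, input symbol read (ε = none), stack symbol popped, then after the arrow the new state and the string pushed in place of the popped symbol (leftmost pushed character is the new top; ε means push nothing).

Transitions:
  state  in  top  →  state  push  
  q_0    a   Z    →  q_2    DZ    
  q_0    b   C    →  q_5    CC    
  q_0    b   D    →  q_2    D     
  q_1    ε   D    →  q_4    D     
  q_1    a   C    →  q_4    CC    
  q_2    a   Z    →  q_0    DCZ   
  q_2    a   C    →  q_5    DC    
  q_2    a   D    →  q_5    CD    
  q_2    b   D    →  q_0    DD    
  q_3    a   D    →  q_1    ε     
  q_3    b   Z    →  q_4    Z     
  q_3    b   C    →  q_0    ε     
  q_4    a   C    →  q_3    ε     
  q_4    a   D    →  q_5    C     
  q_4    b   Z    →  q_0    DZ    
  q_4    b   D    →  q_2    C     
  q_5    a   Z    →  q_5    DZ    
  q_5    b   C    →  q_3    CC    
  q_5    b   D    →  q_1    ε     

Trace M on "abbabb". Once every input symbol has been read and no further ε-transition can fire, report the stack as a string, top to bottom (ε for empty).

(q_0, abbabb, Z)
  read a, top Z: go to q_2, push DZ → (q_2, bbabb, DZ)
  read b, top D: go to q_0, push DD → (q_0, babb, DDZ)
  read b, top D: go to q_2, push D → (q_2, abb, DDZ)
  read a, top D: go to q_5, push CD → (q_5, bb, CDDZ)
  read b, top C: go to q_3, push CC → (q_3, b, CCDDZ)
  read b, top C: go to q_0, push ε → (q_0, ε, CDDZ)
All input consumed in state q_0 with stack CDDZ.

CDDZ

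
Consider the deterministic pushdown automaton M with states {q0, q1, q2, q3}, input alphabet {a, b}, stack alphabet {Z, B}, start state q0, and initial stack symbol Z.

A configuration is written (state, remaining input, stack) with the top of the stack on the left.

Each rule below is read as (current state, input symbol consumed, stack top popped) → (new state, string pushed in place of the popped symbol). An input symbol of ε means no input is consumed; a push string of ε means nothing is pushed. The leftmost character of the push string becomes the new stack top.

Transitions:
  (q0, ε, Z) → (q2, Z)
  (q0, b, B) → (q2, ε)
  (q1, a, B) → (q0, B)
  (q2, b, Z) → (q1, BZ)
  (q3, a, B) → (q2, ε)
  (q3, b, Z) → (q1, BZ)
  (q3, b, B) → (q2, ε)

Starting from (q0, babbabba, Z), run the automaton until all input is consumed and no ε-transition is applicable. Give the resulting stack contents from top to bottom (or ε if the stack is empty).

BZ

(q0, babbabba, Z)
  ε-move, top Z: go to q2, push Z → (q2, babbabba, Z)
  read b, top Z: go to q1, push BZ → (q1, abbabba, BZ)
  read a, top B: go to q0, push B → (q0, bbabba, BZ)
  read b, top B: go to q2, push ε → (q2, babba, Z)
  read b, top Z: go to q1, push BZ → (q1, abba, BZ)
  read a, top B: go to q0, push B → (q0, bba, BZ)
  read b, top B: go to q2, push ε → (q2, ba, Z)
  read b, top Z: go to q1, push BZ → (q1, a, BZ)
  read a, top B: go to q0, push B → (q0, ε, BZ)
All input consumed in state q0 with stack BZ.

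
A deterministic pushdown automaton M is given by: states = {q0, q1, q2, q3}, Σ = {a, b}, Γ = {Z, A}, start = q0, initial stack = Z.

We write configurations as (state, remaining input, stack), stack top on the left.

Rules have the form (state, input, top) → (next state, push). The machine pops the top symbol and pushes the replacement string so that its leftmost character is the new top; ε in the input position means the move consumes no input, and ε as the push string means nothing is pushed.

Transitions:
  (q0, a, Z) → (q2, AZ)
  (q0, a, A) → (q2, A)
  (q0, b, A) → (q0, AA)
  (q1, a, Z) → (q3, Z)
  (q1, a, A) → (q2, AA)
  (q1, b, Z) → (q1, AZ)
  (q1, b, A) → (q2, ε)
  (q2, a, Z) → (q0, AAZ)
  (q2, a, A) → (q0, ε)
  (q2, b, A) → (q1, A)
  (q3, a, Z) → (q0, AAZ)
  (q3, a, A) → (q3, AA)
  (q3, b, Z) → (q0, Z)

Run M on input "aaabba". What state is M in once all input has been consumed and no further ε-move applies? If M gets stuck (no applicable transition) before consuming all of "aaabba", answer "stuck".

(q0, aaabba, Z)
  read a, top Z: go to q2, push AZ → (q2, aabba, AZ)
  read a, top A: go to q0, push ε → (q0, abba, Z)
  read a, top Z: go to q2, push AZ → (q2, bba, AZ)
  read b, top A: go to q1, push A → (q1, ba, AZ)
  read b, top A: go to q2, push ε → (q2, a, Z)
  read a, top Z: go to q0, push AAZ → (q0, ε, AAZ)
All input consumed; M is in state q0.

q0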